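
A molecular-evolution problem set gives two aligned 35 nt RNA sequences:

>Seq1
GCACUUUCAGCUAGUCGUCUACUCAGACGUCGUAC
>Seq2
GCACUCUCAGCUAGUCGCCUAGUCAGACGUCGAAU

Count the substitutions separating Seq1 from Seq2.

The sequences differ at positions 6 (U/C), 18 (U/C), 22 (C/G), 33 (U/A), 35 (C/U).
That gives 5 mismatches out of 35 aligned sites, so the Hamming distance is 5.

5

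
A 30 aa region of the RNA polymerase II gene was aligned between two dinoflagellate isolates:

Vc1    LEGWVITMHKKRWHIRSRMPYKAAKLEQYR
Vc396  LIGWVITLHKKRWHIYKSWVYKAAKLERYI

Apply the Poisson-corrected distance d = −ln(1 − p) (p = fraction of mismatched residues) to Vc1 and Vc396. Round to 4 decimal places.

0.3567

Mismatches occur at site 2 (E↔I), site 8 (M↔L), site 16 (R↔Y), site 17 (S↔K), site 18 (R↔S), site 19 (M↔W), site 20 (P↔V), site 28 (Q↔R), site 30 (R↔I).
p = 9/30 = 0.300000.
d = −ln(1 − 0.300000) = −ln(0.700000) = 0.3567.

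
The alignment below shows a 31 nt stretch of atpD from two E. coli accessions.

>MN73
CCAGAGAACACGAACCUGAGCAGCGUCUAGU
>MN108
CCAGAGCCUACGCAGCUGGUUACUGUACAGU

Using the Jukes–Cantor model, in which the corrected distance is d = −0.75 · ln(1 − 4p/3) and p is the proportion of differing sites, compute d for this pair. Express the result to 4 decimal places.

The sequences differ at positions 7 (A/C), 8 (A/C), 9 (C/U), 13 (A/C), 15 (C/G), 19 (A/G), 20 (G/U), 21 (C/U), 23 (G/C), 24 (C/U), 27 (C/A), 28 (U/C).
p = 12/31 = 0.387097.
d = −0.75 · ln(1 − (4/3)·0.387097) = −0.75 · ln(0.483871) = −0.75 · (-0.725937) = 0.5445.

0.5445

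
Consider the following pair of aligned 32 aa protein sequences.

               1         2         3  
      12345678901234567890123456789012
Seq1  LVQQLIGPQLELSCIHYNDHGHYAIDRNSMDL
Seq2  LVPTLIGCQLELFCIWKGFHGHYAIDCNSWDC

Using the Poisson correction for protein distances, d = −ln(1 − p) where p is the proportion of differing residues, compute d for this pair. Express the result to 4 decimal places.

The sequences differ at positions 3 (Q/P), 4 (Q/T), 8 (P/C), 13 (S/F), 16 (H/W), 17 (Y/K), 18 (N/G), 19 (D/F), 27 (R/C), 30 (M/W), 32 (L/C).
p = 11/32 = 0.343750.
d = −ln(1 − 0.343750) = −ln(0.656250) = 0.4212.

0.4212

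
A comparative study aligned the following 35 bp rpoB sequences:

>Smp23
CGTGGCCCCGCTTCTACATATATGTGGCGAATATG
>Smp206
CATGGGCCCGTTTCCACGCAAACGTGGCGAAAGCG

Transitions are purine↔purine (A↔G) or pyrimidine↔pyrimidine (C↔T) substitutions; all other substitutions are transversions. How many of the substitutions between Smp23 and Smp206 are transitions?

Differing sites — 2:G/A (Ti); 6:C/G (Tv); 11:C/T (Ti); 15:T/C (Ti); 18:A/G (Ti); 19:T/C (Ti); 21:T/A (Tv); 23:T/C (Ti); 32:T/A (Tv); 33:A/G (Ti); 34:T/C (Ti).
Of the 11 differences, 8 transitions and 3 transversions, so the answer is 8.

8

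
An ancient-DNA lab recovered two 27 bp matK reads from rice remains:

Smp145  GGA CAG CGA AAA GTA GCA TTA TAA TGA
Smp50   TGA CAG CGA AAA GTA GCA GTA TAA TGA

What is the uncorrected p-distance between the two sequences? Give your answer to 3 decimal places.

Mismatches occur at site 1 (G→T), site 19 (T→G).
There are 2 differences over 27 sites, so p = 2/27 = 0.074.

0.074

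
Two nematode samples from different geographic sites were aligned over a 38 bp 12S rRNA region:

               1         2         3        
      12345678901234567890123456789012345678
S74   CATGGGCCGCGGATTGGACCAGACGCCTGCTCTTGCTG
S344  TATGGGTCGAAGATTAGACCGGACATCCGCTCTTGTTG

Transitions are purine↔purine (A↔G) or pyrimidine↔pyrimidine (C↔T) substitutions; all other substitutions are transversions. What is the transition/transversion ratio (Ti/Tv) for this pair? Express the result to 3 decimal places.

9.000

Mismatches occur at site 1 (C/T, transition), site 7 (C/T, transition), site 10 (C/A, transversion), site 11 (G/A, transition), site 16 (G/A, transition), site 21 (A/G, transition), site 25 (G/A, transition), site 26 (C/T, transition), site 28 (T/C, transition), site 36 (C/T, transition).
Of the 10 differences, 9 transitions and 1 transversion, so Ti/Tv = 9/1 = 9.000.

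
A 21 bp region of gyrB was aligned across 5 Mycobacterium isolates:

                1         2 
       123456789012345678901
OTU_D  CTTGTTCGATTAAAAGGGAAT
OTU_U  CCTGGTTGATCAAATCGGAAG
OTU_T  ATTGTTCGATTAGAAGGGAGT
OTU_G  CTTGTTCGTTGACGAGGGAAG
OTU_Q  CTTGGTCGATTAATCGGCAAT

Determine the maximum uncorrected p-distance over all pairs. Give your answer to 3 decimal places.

Pairwise Hamming distances:
  OTU_D vs OTU_U: 7
  OTU_D vs OTU_T: 3
  OTU_D vs OTU_G: 5
  OTU_D vs OTU_Q: 4
  OTU_U vs OTU_T: 10
  OTU_U vs OTU_G: 9
  OTU_U vs OTU_Q: 8
  OTU_T vs OTU_G: 7
  OTU_T vs OTU_Q: 7
  OTU_G vs OTU_Q: 8
The largest is 10 mismatches, between OTU_U and OTU_T; p = 10/21 = 0.476.

0.476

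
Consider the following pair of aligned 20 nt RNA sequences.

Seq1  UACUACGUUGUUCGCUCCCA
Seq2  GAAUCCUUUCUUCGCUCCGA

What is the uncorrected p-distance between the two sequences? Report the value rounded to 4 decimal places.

0.3000

Differing sites — 1:U/G; 3:C/A; 5:A/C; 7:G/U; 10:G/C; 19:C/G.
There are 6 differences over 20 sites, so p = 6/20 = 0.3000.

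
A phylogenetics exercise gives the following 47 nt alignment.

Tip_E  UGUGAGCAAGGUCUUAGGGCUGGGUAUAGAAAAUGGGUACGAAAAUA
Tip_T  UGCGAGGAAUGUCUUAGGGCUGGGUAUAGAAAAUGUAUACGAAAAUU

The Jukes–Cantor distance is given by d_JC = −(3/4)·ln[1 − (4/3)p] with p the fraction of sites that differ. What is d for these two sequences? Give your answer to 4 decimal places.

The sequences differ at positions 3 (U/C), 7 (C/G), 10 (G/U), 36 (G/U), 37 (G/A), 47 (A/U).
p = 6/47 = 0.127660.
d = −0.75 · ln(1 − (4/3)·0.127660) = −0.75 · ln(0.829787) = −0.75 · (-0.186586) = 0.1399.

0.1399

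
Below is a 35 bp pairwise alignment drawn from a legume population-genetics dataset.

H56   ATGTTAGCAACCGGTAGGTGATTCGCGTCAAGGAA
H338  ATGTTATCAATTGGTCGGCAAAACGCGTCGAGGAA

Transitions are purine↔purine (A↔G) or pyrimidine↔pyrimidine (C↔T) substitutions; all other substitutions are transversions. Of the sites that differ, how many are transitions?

The sequences differ at positions 7 (G/T, transversion), 11 (C/T, transition), 12 (C/T, transition), 16 (A/C, transversion), 19 (T/C, transition), 20 (G/A, transition), 22 (T/A, transversion), 23 (T/A, transversion), 30 (A/G, transition).
Of the 9 differences, 5 transitions and 4 transversions, so the answer is 5.

5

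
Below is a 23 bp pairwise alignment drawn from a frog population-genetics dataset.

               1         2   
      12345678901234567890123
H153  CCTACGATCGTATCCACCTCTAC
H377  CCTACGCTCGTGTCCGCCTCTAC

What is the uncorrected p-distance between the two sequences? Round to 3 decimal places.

Differing sites — 7:A/C; 12:A/G; 16:A/G.
There are 3 differences over 23 sites, so p = 3/23 = 0.130.

0.130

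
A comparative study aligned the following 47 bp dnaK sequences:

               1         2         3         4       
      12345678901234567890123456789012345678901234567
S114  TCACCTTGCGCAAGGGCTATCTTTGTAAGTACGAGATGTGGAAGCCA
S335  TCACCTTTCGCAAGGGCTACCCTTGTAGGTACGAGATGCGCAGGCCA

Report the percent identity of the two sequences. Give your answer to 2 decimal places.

85.11%

The sequences differ at positions 8 (G/T), 20 (T/C), 22 (T/C), 28 (A/G), 39 (T/C), 41 (G/C), 43 (A/G).
40 of the 47 sites match, so the percent identity is 40/47 × 100 = 85.11%.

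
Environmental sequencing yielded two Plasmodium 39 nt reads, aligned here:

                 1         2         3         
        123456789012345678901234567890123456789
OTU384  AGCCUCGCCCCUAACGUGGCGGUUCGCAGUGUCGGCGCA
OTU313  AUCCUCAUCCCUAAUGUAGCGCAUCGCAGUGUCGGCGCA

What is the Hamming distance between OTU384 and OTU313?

7

Mismatches occur at site 2 (G→U), site 7 (G→A), site 8 (C→U), site 15 (C→U), site 18 (G→A), site 22 (G→C), site 23 (U→A).
That gives 7 mismatches out of 39 aligned sites, so the Hamming distance is 7.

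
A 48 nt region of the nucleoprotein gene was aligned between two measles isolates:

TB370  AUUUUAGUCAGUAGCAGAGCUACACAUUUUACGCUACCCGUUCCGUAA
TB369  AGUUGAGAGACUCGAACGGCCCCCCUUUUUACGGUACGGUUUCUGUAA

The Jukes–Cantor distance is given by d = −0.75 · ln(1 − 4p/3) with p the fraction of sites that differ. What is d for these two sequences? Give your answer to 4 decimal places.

0.5199

The sequences differ at positions 2 (U/G), 5 (U/G), 8 (U/A), 9 (C/G), 11 (G/C), 13 (A/C), 15 (C/A), 17 (G/C), 18 (A/G), 21 (U/C), 22 (A/C), 24 (A/C), 26 (A/U), 34 (C/G), 38 (C/G), 39 (C/G), 40 (G/U), 44 (C/U).
p = 18/48 = 0.375000.
d = −0.75 · ln(1 − (4/3)·0.375000) = −0.75 · ln(0.500000) = −0.75 · (-0.693147) = 0.5199.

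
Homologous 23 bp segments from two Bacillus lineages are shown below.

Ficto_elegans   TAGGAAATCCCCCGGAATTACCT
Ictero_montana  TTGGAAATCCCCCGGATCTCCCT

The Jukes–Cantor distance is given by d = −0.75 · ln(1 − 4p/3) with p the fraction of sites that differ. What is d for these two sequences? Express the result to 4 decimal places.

The sequences differ at positions 2 (A/T), 17 (A/T), 18 (T/C), 20 (A/C).
p = 4/23 = 0.173913.
d = −0.75 · ln(1 − (4/3)·0.173913) = −0.75 · ln(0.768116) = −0.75 · (-0.263815) = 0.1979.

0.1979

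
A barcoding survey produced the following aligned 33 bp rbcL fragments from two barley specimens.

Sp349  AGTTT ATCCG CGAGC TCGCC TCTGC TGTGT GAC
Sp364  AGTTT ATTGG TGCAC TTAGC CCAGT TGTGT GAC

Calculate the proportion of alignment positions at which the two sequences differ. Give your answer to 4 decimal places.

Mismatches occur at site 8 (C/T), site 9 (C/G), site 11 (C/T), site 13 (A/C), site 14 (G/A), site 17 (C/T), site 18 (G/A), site 19 (C/G), site 21 (T/C), site 23 (T/A), site 25 (C/T).
There are 11 differences over 33 sites, so p = 11/33 = 0.3333.

0.3333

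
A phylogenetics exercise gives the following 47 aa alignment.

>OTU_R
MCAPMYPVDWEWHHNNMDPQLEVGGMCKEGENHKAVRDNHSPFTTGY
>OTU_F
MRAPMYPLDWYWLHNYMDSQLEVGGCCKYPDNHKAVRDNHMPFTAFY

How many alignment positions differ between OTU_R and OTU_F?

13

Mismatches occur at site 2 (C↔R), site 8 (V↔L), site 11 (E↔Y), site 13 (H↔L), site 16 (N↔Y), site 19 (P↔S), site 26 (M↔C), site 29 (E↔Y), site 30 (G↔P), site 31 (E↔D), site 41 (S↔M), site 45 (T↔A), site 46 (G↔F).
That gives 13 mismatches out of 47 aligned sites, so the Hamming distance is 13.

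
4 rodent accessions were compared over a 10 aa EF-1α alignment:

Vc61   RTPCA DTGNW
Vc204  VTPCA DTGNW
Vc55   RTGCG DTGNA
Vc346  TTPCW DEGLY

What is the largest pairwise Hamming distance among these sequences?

Pairwise Hamming distances:
  Vc61 vs Vc204: 1
  Vc61 vs Vc55: 3
  Vc61 vs Vc346: 5
  Vc204 vs Vc55: 4
  Vc204 vs Vc346: 5
  Vc55 vs Vc346: 6
The largest is 6, between Vc55 and Vc346.

6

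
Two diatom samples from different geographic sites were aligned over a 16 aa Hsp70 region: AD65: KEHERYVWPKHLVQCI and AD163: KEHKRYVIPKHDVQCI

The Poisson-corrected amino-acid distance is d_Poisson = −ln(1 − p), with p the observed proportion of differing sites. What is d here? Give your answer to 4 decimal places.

Mismatches occur at site 4 (E/K), site 8 (W/I), site 12 (L/D).
p = 3/16 = 0.187500.
d = −ln(1 − 0.187500) = −ln(0.812500) = 0.2076.

0.2076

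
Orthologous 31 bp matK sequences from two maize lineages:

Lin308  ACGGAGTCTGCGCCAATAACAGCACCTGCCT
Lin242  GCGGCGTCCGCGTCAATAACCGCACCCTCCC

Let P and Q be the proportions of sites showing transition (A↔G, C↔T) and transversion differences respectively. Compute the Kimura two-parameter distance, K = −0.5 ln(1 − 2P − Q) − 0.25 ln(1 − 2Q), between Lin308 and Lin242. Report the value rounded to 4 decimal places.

Mismatches occur at site 1 (A/G, transition), site 5 (A/C, transversion), site 9 (T/C, transition), site 13 (C/T, transition), site 21 (A/C, transversion), site 27 (T/C, transition), site 28 (G/T, transversion), site 31 (T/C, transition).
Of the 8 differences, 5 transitions and 3 transversions over 31 sites: P = 5/31 = 0.161290, Q = 3/31 = 0.096774.
d = −0.5·ln(0.580646) − 0.25·ln(0.806452) = −0.5·(-0.543614) − 0.25·(-0.215111) = 0.3256.

0.3256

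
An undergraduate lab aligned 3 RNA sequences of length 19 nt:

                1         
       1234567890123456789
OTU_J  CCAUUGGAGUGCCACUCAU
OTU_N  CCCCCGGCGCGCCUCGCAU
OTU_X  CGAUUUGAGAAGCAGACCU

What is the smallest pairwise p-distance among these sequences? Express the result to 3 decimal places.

0.368

Pairwise Hamming distances:
  OTU_J vs OTU_N: 7
  OTU_J vs OTU_X: 8
  OTU_N vs OTU_X: 13
The smallest is 7 mismatches, between OTU_J and OTU_N; p = 7/19 = 0.368.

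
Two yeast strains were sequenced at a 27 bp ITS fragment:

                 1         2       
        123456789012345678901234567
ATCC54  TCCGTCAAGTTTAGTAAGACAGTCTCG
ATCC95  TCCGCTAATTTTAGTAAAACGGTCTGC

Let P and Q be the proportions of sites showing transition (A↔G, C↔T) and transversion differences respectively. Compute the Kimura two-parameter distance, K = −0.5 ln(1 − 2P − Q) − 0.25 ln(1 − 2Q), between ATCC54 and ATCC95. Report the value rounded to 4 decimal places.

The sequences differ at positions 5 (T/C, transition), 6 (C/T, transition), 9 (G/T, transversion), 18 (G/A, transition), 21 (A/G, transition), 26 (C/G, transversion), 27 (G/C, transversion).
Of the 7 differences, 4 transitions and 3 transversions over 27 sites: P = 4/27 = 0.148148, Q = 3/27 = 0.111111.
d = −0.5·ln(0.592593) − 0.25·ln(0.777778) = −0.5·(-0.523247) − 0.25·(-0.251314) = 0.3245.

0.3245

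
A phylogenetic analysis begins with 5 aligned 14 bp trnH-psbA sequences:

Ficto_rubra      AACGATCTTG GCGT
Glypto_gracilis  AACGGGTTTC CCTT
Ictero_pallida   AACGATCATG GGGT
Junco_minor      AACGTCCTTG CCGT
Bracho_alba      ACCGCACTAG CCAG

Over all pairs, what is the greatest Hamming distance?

9

Pairwise Hamming distances:
  Ficto_rubra vs Glypto_gracilis: 6
  Ficto_rubra vs Ictero_pallida: 2
  Ficto_rubra vs Junco_minor: 3
  Ficto_rubra vs Bracho_alba: 7
  Glypto_gracilis vs Ictero_pallida: 8
  Glypto_gracilis vs Junco_minor: 5
  Glypto_gracilis vs Bracho_alba: 8
  Ictero_pallida vs Junco_minor: 5
  Ictero_pallida vs Bracho_alba: 9
  Junco_minor vs Bracho_alba: 6
The largest is 9, between Ictero_pallida and Bracho_alba.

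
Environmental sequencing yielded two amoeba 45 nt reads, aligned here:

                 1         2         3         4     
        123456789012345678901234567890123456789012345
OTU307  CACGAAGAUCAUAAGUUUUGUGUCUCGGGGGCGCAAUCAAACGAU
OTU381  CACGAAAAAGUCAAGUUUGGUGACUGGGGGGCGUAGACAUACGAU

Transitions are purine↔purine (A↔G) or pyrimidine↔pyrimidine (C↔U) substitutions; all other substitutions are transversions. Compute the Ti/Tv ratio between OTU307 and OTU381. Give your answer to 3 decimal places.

0.500

The sequences differ at positions 7 (G/A, transition), 9 (U/A, transversion), 10 (C/G, transversion), 11 (A/U, transversion), 12 (U/C, transition), 19 (U/G, transversion), 23 (U/A, transversion), 26 (C/G, transversion), 34 (C/U, transition), 36 (A/G, transition), 37 (U/A, transversion), 40 (A/U, transversion).
Of the 12 differences, 4 transitions and 8 transversions, so Ti/Tv = 4/8 = 0.500.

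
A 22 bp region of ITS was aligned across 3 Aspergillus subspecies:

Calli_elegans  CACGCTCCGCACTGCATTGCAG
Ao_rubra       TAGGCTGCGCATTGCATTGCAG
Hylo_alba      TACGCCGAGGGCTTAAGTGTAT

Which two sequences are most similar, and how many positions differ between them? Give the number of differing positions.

Pairwise Hamming distances:
  Calli_elegans vs Ao_rubra: 4
  Calli_elegans vs Hylo_alba: 11
  Ao_rubra vs Hylo_alba: 11
The smallest is 4, between Calli_elegans and Ao_rubra.

4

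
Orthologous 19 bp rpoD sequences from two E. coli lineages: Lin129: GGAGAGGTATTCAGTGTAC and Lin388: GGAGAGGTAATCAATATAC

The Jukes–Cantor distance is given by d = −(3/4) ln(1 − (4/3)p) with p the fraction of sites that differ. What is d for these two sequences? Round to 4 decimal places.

0.1773

Differing sites — 10:T/A; 14:G/A; 16:G/A.
p = 3/19 = 0.157895.
d = −0.75 · ln(1 − (4/3)·0.157895) = −0.75 · ln(0.789473) = −0.75 · (-0.236390) = 0.1773.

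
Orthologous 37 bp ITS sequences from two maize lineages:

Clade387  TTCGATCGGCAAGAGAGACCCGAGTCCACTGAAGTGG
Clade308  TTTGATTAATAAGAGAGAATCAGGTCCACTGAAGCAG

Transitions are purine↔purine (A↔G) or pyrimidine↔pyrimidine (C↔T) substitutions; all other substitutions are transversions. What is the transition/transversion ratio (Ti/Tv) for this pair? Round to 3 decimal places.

10.000

Differing sites — 3:C/T (Ti); 7:C/T (Ti); 8:G/A (Ti); 9:G/A (Ti); 10:C/T (Ti); 19:C/A (Tv); 20:C/T (Ti); 22:G/A (Ti); 23:A/G (Ti); 35:T/C (Ti); 36:G/A (Ti).
Of the 11 differences, 10 transitions and 1 transversion, so Ti/Tv = 10/1 = 10.000.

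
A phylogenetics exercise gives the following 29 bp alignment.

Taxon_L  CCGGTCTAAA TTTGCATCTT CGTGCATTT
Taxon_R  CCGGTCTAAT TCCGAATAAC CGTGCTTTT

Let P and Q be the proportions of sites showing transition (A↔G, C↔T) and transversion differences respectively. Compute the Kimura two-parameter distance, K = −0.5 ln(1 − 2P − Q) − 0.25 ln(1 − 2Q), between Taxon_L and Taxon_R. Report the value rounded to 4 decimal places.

0.3442

The sequences differ at positions 10 (A/T, transversion), 12 (T/C, transition), 13 (T/C, transition), 15 (C/A, transversion), 18 (C/A, transversion), 19 (T/A, transversion), 20 (T/C, transition), 26 (A/T, transversion).
Of the 8 differences, 3 transitions and 5 transversions over 29 sites: P = 3/29 = 0.103448, Q = 5/29 = 0.172414.
d = −0.5·ln(0.620690) − 0.25·ln(0.655172) = −0.5·(-0.476924) − 0.25·(-0.422857) = 0.3442.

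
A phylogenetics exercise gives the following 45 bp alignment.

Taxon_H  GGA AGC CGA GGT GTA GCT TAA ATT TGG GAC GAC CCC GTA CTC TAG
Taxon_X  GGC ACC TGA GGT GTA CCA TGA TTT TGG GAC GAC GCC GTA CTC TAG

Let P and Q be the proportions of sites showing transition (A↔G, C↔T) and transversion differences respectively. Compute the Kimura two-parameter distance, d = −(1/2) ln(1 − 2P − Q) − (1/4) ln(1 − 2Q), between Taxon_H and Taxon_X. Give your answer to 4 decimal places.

The sequences differ at positions 3 (A/C, transversion), 5 (G/C, transversion), 7 (C/T, transition), 16 (G/C, transversion), 18 (T/A, transversion), 20 (A/G, transition), 22 (A/T, transversion), 34 (C/G, transversion).
Of the 8 differences, 2 transitions and 6 transversions over 45 sites: P = 2/45 = 0.044444, Q = 6/45 = 0.133333.
d = −0.5·ln(0.777779) − 0.25·ln(0.733334) = −0.5·(-0.251313) − 0.25·(-0.310154) = 0.2032.

0.2032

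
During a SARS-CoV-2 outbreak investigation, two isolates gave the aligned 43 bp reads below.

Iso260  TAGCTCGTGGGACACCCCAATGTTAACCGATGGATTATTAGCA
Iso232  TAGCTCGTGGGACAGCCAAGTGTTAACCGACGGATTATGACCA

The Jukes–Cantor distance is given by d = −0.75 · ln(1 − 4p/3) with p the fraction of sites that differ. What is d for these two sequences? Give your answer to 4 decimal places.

The sequences differ at positions 15 (C/G), 18 (C/A), 20 (A/G), 31 (T/C), 39 (T/G), 41 (G/C).
p = 6/43 = 0.139535.
d = −0.75 · ln(1 − (4/3)·0.139535) = −0.75 · ln(0.813953) = −0.75 · (-0.205853) = 0.1544.

0.1544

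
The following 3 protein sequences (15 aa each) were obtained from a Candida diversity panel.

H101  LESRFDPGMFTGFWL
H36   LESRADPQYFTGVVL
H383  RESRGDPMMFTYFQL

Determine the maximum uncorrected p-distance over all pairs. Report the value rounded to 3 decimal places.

Pairwise Hamming distances:
  H101 vs H36: 5
  H101 vs H383: 5
  H36 vs H383: 7
The largest is 7 mismatches, between H36 and H383; p = 7/15 = 0.467.

0.467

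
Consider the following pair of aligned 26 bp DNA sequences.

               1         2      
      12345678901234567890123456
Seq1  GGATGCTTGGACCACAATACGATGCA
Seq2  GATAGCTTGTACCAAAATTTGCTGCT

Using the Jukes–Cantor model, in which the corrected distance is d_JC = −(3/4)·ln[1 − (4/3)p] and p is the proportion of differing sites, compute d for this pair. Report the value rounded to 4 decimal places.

0.4643

The sequences differ at positions 2 (G/A), 3 (A/T), 4 (T/A), 10 (G/T), 15 (C/A), 19 (A/T), 20 (C/T), 22 (A/C), 26 (A/T).
p = 9/26 = 0.346154.
d = −0.75 · ln(1 − (4/3)·0.346154) = −0.75 · ln(0.538461) = −0.75 · (-0.619040) = 0.4643.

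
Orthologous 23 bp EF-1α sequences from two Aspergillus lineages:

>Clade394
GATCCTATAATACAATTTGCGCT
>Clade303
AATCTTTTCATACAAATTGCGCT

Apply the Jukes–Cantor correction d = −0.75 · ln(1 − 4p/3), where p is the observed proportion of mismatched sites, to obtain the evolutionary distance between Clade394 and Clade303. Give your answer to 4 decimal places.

0.2567

The sequences differ at positions 1 (G/A), 5 (C/T), 7 (A/T), 9 (A/C), 16 (T/A).
p = 5/23 = 0.217391.
d = −0.75 · ln(1 − (4/3)·0.217391) = −0.75 · ln(0.710145) = −0.75 · (-0.342286) = 0.2567.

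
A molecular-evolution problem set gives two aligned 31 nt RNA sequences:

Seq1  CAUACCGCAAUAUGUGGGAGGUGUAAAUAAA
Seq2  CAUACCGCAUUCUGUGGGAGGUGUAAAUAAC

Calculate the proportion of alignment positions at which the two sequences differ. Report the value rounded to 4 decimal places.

0.0968

Mismatches occur at site 10 (A↔U), site 12 (A↔C), site 31 (A↔C).
There are 3 differences over 31 sites, so p = 3/31 = 0.0968.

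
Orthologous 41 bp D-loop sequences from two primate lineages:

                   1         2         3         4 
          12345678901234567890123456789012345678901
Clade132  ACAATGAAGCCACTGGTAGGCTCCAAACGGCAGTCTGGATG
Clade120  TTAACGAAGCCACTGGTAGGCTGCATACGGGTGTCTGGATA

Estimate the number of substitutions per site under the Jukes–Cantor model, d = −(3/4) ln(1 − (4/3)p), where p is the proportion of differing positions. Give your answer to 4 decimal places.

0.2260

The sequences differ at positions 1 (A/T), 2 (C/T), 5 (T/C), 23 (C/G), 26 (A/T), 31 (C/G), 32 (A/T), 41 (G/A).
p = 8/41 = 0.195122.
d = −0.75 · ln(1 − (4/3)·0.195122) = −0.75 · ln(0.739837) = −0.75 · (-0.301325) = 0.2260.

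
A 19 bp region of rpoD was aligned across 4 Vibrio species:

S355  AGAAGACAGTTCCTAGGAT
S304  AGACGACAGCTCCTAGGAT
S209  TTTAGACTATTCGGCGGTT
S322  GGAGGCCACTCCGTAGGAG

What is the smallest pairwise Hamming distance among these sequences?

2

Pairwise Hamming distances:
  S355 vs S304: 2
  S355 vs S209: 9
  S355 vs S322: 7
  S304 vs S209: 11
  S304 vs S322: 8
  S209 vs S322: 12
The smallest is 2, between S355 and S304.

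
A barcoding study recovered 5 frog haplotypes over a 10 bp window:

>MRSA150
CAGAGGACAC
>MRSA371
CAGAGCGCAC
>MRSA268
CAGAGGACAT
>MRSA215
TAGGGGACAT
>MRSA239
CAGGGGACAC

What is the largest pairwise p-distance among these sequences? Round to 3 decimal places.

Pairwise Hamming distances:
  MRSA150 vs MRSA371: 2
  MRSA150 vs MRSA268: 1
  MRSA150 vs MRSA215: 3
  MRSA150 vs MRSA239: 1
  MRSA371 vs MRSA268: 3
  MRSA371 vs MRSA215: 5
  MRSA371 vs MRSA239: 3
  MRSA268 vs MRSA215: 2
  MRSA268 vs MRSA239: 2
  MRSA215 vs MRSA239: 2
The largest is 5 mismatches, between MRSA371 and MRSA215; p = 5/10 = 0.500.

0.500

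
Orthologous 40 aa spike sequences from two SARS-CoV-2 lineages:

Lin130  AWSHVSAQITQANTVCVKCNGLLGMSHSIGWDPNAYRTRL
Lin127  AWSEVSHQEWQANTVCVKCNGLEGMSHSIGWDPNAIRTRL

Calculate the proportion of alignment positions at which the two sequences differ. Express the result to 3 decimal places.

Differing sites — 4:H/E; 7:A/H; 9:I/E; 10:T/W; 23:L/E; 36:Y/I.
There are 6 differences over 40 sites, so p = 6/40 = 0.150.

0.150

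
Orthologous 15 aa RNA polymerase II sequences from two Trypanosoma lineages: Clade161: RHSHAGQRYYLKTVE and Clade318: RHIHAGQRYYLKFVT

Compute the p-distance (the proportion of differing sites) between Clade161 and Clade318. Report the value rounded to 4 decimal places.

Differing sites — 3:S/I; 13:T/F; 15:E/T.
There are 3 differences over 15 sites, so p = 3/15 = 0.2000.

0.2000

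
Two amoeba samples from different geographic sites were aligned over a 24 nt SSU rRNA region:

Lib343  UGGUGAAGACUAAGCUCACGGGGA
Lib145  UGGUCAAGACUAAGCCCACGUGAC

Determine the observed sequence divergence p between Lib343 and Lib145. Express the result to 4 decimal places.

Mismatches occur at site 5 (G↔C), site 16 (U↔C), site 21 (G↔U), site 23 (G↔A), site 24 (A↔C).
There are 5 differences over 24 sites, so p = 5/24 = 0.2083.

0.2083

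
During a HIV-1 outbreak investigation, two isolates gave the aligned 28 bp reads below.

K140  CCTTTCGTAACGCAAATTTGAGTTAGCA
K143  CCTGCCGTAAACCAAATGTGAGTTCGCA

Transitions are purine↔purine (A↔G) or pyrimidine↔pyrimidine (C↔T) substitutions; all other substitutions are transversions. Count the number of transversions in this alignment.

Differing sites — 4:T/G (Tv); 5:T/C (Ti); 11:C/A (Tv); 12:G/C (Tv); 18:T/G (Tv); 25:A/C (Tv).
Of the 6 differences, 1 transition and 5 transversions, so the answer is 5.

5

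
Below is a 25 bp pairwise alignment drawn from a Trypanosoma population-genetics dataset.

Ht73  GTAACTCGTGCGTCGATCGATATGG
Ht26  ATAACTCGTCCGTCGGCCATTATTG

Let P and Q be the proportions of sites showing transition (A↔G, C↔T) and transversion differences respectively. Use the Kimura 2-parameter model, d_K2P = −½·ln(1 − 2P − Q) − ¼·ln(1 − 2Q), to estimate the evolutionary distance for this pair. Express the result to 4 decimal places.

Differing sites — 1:G/A (Ti); 10:G/C (Tv); 16:A/G (Ti); 17:T/C (Ti); 19:G/A (Ti); 20:A/T (Tv); 24:G/T (Tv).
Of the 7 differences, 4 transitions and 3 transversions over 25 sites: P = 4/25 = 0.160000, Q = 3/25 = 0.120000.
d = −0.5·ln(0.560000) − 0.25·ln(0.760000) = −0.5·(-0.579818) − 0.25·(-0.274437) = 0.3585.

0.3585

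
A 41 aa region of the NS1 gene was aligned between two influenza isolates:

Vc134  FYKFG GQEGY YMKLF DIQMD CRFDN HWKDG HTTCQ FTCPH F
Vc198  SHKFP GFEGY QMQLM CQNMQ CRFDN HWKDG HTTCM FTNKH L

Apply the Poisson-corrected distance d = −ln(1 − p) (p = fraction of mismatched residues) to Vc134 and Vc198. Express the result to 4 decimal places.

0.4555

The sequences differ at positions 1 (F/S), 2 (Y/H), 5 (G/P), 7 (Q/F), 11 (Y/Q), 13 (K/Q), 15 (F/M), 16 (D/C), 17 (I/Q), 18 (Q/N), 20 (D/Q), 35 (Q/M), 38 (C/N), 39 (P/K), 41 (F/L).
p = 15/41 = 0.365854.
d = −ln(1 − 0.365854) = −ln(0.634146) = 0.4555.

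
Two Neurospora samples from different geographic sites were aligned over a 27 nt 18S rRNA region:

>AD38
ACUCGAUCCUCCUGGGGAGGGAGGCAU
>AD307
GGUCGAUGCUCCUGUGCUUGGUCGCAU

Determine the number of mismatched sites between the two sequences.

Differing sites — 1:A/G; 2:C/G; 8:C/G; 15:G/U; 17:G/C; 18:A/U; 19:G/U; 22:A/U; 23:G/C.
That gives 9 mismatches out of 27 aligned sites, so the Hamming distance is 9.

9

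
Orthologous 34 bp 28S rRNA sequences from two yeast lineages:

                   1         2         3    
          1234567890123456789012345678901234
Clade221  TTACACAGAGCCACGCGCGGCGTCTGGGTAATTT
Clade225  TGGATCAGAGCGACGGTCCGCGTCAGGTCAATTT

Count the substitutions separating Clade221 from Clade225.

11

Differing sites — 2:T/G; 3:A/G; 4:C/A; 5:A/T; 12:C/G; 16:C/G; 17:G/T; 19:G/C; 25:T/A; 28:G/T; 29:T/C.
That gives 11 mismatches out of 34 aligned sites, so the Hamming distance is 11.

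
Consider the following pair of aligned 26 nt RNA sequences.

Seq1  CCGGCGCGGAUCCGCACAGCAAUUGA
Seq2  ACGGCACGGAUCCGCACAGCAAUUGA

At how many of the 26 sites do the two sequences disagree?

2

The sequences differ at positions 1 (C/A), 6 (G/A).
That gives 2 mismatches out of 26 aligned sites, so the Hamming distance is 2.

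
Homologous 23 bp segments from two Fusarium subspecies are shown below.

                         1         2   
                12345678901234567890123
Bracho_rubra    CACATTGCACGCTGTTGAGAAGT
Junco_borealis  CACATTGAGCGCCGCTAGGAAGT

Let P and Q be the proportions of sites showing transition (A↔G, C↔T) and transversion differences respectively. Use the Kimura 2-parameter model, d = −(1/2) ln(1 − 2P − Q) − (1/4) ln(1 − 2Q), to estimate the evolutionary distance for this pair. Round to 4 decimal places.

Differing sites — 8:C/A (Tv); 9:A/G (Ti); 13:T/C (Ti); 15:T/C (Ti); 17:G/A (Ti); 18:A/G (Ti).
Of the 6 differences, 5 transitions and 1 transversion over 23 sites: P = 5/23 = 0.217391, Q = 1/23 = 0.043478.
d = −0.5·ln(0.521740) − 0.25·ln(0.913044) = −0.5·(-0.650586) − 0.25·(-0.090971) = 0.3480.

0.3480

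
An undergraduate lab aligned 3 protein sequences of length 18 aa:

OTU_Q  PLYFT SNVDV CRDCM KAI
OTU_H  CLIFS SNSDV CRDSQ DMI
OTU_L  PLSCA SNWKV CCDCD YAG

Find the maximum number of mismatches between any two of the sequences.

Pairwise Hamming distances:
  OTU_Q vs OTU_H: 8
  OTU_Q vs OTU_L: 9
  OTU_H vs OTU_L: 12
The largest is 12, between OTU_H and OTU_L.

12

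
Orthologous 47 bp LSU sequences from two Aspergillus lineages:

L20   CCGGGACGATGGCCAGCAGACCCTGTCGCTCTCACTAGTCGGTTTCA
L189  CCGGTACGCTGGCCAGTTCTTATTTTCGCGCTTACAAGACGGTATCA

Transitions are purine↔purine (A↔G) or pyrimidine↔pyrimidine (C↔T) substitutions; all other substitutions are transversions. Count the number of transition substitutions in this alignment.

4

Mismatches occur at site 5 (G↔T, transversion), site 9 (A↔C, transversion), site 17 (C↔T, transition), site 18 (A↔T, transversion), site 19 (G↔C, transversion), site 20 (A↔T, transversion), site 21 (C↔T, transition), site 22 (C↔A, transversion), site 23 (C↔T, transition), site 25 (G↔T, transversion), site 30 (T↔G, transversion), site 33 (C↔T, transition), site 36 (T↔A, transversion), site 39 (T↔A, transversion), site 44 (T↔A, transversion).
Of the 15 differences, 4 transitions and 11 transversions, so the answer is 4.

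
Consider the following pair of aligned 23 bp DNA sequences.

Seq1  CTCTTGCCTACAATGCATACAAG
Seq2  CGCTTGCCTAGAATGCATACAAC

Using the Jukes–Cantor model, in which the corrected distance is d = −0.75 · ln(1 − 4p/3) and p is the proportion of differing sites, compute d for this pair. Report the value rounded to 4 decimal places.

0.1433

The sequences differ at positions 2 (T/G), 11 (C/G), 23 (G/C).
p = 3/23 = 0.130435.
d = −0.75 · ln(1 − (4/3)·0.130435) = −0.75 · ln(0.826087) = −0.75 · (-0.191055) = 0.1433.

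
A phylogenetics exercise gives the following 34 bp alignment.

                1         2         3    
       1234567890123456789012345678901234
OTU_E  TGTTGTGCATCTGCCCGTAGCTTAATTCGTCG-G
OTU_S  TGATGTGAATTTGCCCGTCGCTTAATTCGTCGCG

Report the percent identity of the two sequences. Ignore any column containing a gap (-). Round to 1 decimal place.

87.9%

Excluding the 1 gap column leaves 33 comparable sites.
The sequences differ at positions 3 (T/A), 8 (C/A), 11 (C/T), 19 (A/C).
29 of the 33 comparable sites match, so the percent identity is 29/33 × 100 = 87.9%.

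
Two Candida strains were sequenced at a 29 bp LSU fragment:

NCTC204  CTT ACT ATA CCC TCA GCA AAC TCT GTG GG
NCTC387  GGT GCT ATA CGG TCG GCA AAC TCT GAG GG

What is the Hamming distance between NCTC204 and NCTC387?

7

The sequences differ at positions 1 (C/G), 2 (T/G), 4 (A/G), 11 (C/G), 12 (C/G), 15 (A/G), 26 (T/A).
That gives 7 mismatches out of 29 aligned sites, so the Hamming distance is 7.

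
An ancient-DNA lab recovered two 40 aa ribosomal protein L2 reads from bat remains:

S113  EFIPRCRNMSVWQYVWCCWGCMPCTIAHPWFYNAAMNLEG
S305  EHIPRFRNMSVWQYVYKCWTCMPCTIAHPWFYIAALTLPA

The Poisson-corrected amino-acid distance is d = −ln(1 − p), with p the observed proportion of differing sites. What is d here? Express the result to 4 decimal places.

Mismatches occur at site 2 (F↔H), site 6 (C↔F), site 16 (W↔Y), site 17 (C↔K), site 20 (G↔T), site 33 (N↔I), site 36 (M↔L), site 37 (N↔T), site 39 (E↔P), site 40 (G↔A).
p = 10/40 = 0.250000.
d = −ln(1 − 0.250000) = −ln(0.750000) = 0.2877.

0.2877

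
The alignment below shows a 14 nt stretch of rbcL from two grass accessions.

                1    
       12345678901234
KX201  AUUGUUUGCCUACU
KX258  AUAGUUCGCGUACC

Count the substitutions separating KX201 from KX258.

Mismatches occur at site 3 (U↔A), site 7 (U↔C), site 10 (C↔G), site 14 (U↔C).
That gives 4 mismatches out of 14 aligned sites, so the Hamming distance is 4.

4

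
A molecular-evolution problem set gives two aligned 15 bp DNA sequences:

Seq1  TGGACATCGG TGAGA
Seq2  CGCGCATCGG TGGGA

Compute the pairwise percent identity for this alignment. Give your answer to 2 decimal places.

73.33%

Differing sites — 1:T/C; 3:G/C; 4:A/G; 13:A/G.
11 of the 15 sites match, so the percent identity is 11/15 × 100 = 73.33%.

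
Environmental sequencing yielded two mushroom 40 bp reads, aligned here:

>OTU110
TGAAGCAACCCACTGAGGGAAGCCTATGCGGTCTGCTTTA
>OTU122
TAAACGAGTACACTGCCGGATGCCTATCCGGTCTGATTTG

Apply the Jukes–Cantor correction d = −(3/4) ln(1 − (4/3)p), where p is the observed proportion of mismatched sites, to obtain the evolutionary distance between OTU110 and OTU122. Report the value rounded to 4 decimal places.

Differing sites — 2:G/A; 5:G/C; 6:C/G; 8:A/G; 9:C/T; 10:C/A; 16:A/C; 17:G/C; 21:A/T; 28:G/C; 36:C/A; 40:A/G.
p = 12/40 = 0.300000.
d = −0.75 · ln(1 − (4/3)·0.300000) = −0.75 · ln(0.600000) = −0.75 · (-0.510826) = 0.3831.

0.3831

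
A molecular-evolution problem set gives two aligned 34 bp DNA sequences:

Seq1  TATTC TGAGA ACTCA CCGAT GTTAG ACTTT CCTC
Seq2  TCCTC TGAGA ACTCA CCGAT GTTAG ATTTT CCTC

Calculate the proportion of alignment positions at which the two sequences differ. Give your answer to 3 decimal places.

0.088

Differing sites — 2:A/C; 3:T/C; 27:C/T.
There are 3 differences over 34 sites, so p = 3/34 = 0.088.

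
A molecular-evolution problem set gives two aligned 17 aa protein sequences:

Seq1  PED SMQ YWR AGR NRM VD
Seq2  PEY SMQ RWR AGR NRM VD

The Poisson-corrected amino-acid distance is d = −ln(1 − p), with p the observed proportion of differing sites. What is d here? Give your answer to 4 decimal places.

The sequences differ at positions 3 (D/Y), 7 (Y/R).
p = 2/17 = 0.117647.
d = −ln(1 − 0.117647) = −ln(0.882353) = 0.1252.

0.1252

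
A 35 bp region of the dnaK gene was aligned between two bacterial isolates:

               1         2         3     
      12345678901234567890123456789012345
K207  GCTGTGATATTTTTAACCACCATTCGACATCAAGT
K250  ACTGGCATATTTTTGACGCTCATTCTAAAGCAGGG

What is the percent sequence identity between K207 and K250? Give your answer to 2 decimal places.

65.71%

Differing sites — 1:G/A; 5:T/G; 6:G/C; 15:A/G; 18:C/G; 19:A/C; 20:C/T; 26:G/T; 28:C/A; 30:T/G; 33:A/G; 35:T/G.
23 of the 35 sites match, so the percent identity is 23/35 × 100 = 65.71%.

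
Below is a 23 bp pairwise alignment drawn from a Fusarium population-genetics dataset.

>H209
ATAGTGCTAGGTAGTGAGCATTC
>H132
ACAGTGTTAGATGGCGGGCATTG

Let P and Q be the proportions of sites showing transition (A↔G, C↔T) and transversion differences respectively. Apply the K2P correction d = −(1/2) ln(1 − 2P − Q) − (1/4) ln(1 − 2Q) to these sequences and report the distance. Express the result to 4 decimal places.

Mismatches occur at site 2 (T/C, transition), site 7 (C/T, transition), site 11 (G/A, transition), site 13 (A/G, transition), site 15 (T/C, transition), site 17 (A/G, transition), site 23 (C/G, transversion).
Of the 7 differences, 6 transitions and 1 transversion over 23 sites: P = 6/23 = 0.260870, Q = 1/23 = 0.043478.
d = −0.5·ln(0.434782) − 0.25·ln(0.913044) = −0.5·(-0.832911) − 0.25·(-0.090971) = 0.4392.

0.4392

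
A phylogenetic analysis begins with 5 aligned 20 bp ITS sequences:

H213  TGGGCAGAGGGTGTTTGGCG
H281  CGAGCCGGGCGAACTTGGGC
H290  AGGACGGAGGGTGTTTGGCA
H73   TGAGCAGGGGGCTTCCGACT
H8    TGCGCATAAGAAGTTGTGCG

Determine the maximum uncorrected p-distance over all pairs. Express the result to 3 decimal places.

0.700

Pairwise Hamming distances:
  H213 vs H281: 10
  H213 vs H290: 4
  H213 vs H73: 8
  H213 vs H8: 7
  H281 vs H290: 11
  H281 vs H73: 11
  H281 vs H8: 14
  H290 vs H73: 11
  H290 vs H8: 11
  H73 vs H8: 12
The largest is 14 mismatches, between H281 and H8; p = 14/20 = 0.700.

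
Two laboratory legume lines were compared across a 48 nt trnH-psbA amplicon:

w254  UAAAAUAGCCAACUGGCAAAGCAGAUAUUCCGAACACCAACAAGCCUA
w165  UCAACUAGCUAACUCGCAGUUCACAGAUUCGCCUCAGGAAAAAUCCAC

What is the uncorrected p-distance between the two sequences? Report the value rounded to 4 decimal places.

0.3958

Differing sites — 2:A/C; 5:A/C; 10:C/U; 15:G/C; 19:A/G; 20:A/U; 21:G/U; 24:G/C; 26:U/G; 31:C/G; 32:G/C; 33:A/C; 34:A/U; 37:C/G; 38:C/G; 41:C/A; 44:G/U; 47:U/A; 48:A/C.
There are 19 differences over 48 sites, so p = 19/48 = 0.3958.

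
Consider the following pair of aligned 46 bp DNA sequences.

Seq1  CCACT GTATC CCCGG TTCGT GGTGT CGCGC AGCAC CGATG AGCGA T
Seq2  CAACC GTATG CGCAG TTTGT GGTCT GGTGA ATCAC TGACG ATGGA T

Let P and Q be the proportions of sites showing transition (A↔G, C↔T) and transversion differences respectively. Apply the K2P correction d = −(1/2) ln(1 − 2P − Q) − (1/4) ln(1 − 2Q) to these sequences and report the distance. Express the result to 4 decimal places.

0.4290

Differing sites — 2:C/A (Tv); 5:T/C (Ti); 10:C/G (Tv); 12:C/G (Tv); 14:G/A (Ti); 18:C/T (Ti); 24:G/C (Tv); 26:C/G (Tv); 28:C/T (Ti); 30:C/A (Tv); 32:G/T (Tv); 36:C/T (Ti); 39:T/C (Ti); 42:G/T (Tv); 43:C/G (Tv).
Of the 15 differences, 6 transitions and 9 transversions over 46 sites: P = 6/46 = 0.130435, Q = 9/46 = 0.195652.
d = −0.5·ln(0.543478) − 0.25·ln(0.608696) = −0.5·(-0.609766) − 0.25·(-0.496436) = 0.4290.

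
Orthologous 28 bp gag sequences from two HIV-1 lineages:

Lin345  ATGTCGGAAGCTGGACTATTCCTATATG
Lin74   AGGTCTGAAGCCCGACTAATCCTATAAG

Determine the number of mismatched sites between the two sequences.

6

The sequences differ at positions 2 (T/G), 6 (G/T), 12 (T/C), 13 (G/C), 19 (T/A), 27 (T/A).
That gives 6 mismatches out of 28 aligned sites, so the Hamming distance is 6.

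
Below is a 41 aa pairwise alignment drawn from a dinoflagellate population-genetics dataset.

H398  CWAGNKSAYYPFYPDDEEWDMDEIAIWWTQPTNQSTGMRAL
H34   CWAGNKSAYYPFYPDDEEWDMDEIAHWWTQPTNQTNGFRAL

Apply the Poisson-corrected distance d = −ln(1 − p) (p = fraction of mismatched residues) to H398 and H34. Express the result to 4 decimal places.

0.1027

Differing sites — 26:I/H; 35:S/T; 36:T/N; 38:M/F.
p = 4/41 = 0.097561.
d = −ln(1 − 0.097561) = −ln(0.902439) = 0.1027.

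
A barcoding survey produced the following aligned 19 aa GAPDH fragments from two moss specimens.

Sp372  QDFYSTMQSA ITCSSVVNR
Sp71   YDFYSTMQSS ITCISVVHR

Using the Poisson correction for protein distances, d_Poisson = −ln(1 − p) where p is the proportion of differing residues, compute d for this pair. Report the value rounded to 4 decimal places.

Differing sites — 1:Q/Y; 10:A/S; 14:S/I; 18:N/H.
p = 4/19 = 0.210526.
d = −ln(1 − 0.210526) = −ln(0.789474) = 0.2364.

0.2364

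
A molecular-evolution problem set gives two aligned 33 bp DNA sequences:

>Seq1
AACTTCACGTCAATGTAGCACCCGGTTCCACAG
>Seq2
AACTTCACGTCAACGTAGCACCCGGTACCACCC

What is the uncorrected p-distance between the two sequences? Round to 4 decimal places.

0.1212

The sequences differ at positions 14 (T/C), 27 (T/A), 32 (A/C), 33 (G/C).
There are 4 differences over 33 sites, so p = 4/33 = 0.1212.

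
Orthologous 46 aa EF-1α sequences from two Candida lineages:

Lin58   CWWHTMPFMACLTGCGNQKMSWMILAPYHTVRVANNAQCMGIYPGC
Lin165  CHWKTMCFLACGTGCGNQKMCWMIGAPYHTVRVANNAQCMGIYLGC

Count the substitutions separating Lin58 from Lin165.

8

Mismatches occur at site 2 (W/H), site 4 (H/K), site 7 (P/C), site 9 (M/L), site 12 (L/G), site 21 (S/C), site 25 (L/G), site 44 (P/L).
That gives 8 mismatches out of 46 aligned sites, so the Hamming distance is 8.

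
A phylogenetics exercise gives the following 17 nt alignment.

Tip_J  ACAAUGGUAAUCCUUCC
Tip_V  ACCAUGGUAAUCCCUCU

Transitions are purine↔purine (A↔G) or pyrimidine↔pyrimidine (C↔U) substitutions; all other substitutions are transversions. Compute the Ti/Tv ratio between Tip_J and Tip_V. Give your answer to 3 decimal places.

The sequences differ at positions 3 (A/C, transversion), 14 (U/C, transition), 17 (C/U, transition).
Of the 3 differences, 2 transitions and 1 transversion, so Ti/Tv = 2/1 = 2.000.

2.000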